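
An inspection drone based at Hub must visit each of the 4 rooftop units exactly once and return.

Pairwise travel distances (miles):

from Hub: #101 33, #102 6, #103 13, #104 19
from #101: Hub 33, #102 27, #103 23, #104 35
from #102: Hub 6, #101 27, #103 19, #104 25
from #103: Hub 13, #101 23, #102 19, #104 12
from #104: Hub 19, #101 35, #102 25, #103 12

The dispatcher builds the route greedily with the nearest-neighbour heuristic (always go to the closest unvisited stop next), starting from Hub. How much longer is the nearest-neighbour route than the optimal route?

Hub: #102=6, #103=13, #104=19, #101=33 ⇒ #102
#102: #103=19, #104=25, #101=27 ⇒ #103
#103: #104=12, #101=23 ⇒ #104
#104: #101=35 ⇒ #101
NN route Hub → #102 → #103 → #104 → #101 → Hub costs 105.
Optimal: Hub → #102 → #101 → #103 → #104 → Hub costs 87 (by enumerating all 12 distinct tours).
Excess = 105 − 87 = 18.

Excess over optimum: 18 miles.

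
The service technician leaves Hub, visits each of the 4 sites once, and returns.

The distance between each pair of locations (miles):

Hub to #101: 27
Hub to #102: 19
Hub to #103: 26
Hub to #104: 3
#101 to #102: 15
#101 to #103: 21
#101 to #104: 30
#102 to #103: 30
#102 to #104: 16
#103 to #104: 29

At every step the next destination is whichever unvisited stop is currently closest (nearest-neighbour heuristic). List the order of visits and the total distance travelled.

Total distance 81 miles via the nearest-neighbour route Hub → #104 → #102 → #101 → #103 → Hub.

From Hub: distances to unvisited — #104=3, #102=19, #103=26, #101=27. Nearest is #104 (3).
From #104: distances to unvisited — #102=16, #103=29, #101=30. Nearest is #102 (16).
From #102: distances to unvisited — #101=15, #103=30. Nearest is #101 (15).
From #101: distances to unvisited — #103=21. Nearest is #103 (21).
Return #103→Hub: 26.
Total = 3 + 16 + 15 + 21 + 26 = 81.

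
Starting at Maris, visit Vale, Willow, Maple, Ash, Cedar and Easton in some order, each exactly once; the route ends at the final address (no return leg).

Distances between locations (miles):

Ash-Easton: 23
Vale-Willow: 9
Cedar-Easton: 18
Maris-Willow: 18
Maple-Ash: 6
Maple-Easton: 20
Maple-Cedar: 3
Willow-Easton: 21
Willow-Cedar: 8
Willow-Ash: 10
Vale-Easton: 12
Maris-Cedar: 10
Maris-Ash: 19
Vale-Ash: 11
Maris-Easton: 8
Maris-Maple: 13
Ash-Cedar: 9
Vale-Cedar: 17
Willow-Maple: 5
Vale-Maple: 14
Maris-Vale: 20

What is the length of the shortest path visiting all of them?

Shortest open route: 46 miles.

There are 6! = 720 possible orderings.
Maris→Vale→Willow→Maple→Ash→Cedar→Easton: 20+9+5+6+9+18 = 67
Maris→Vale→Willow→Maple→Ash→Easton→Cedar: 20+9+5+6+23+18 = 81
Maris→Vale→Willow→Maple→Cedar→Ash→Easton: 20+9+5+3+9+23 = 69
Maris→Vale→Willow→Maple→Cedar→Easton→Ash: 20+9+5+3+18+23 = 78
Maris→Vale→Willow→Maple→Easton→Ash→Cedar: 20+9+5+20+23+9 = 86
Maris→Vale→Willow→Maple→Easton→Cedar→Ash: 20+9+5+20+18+9 = 81
Maris→Vale→Willow→Ash→Maple→Cedar→Easton: 20+9+10+6+3+18 = 66
Maris→Vale→Willow→Ash→Maple→Easton→Cedar: 20+9+10+6+20+18 = 83
… (712 more)
Maris→Easton→Vale→Willow→Maple→Cedar→Ash: 8+12+9+5+3+9 = 46  ← best
The minimum is 46.
One shortest path: Maris → Easton → Vale → Willow → Maple → Cedar → Ash.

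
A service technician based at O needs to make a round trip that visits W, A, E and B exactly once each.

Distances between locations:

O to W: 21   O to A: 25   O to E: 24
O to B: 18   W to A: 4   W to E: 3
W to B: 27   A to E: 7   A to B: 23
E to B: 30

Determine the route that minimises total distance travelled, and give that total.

Shortest round trip = 72.

O → W → A → E → B → O: 21+4+7+30+18 = 80
O → W → A → B → E → O: 21+4+23+30+24 = 102
O → W → E → A → B → O: 21+3+7+23+18 = 72
O → W → E → B → A → O: 21+3+30+23+25 = 102
O → W → B → A → E → O: 21+27+23+7+24 = 102
O → W → B → E → A → O: 21+27+30+7+25 = 110
O → A → W → E → B → O: 25+4+3+30+18 = 80
O → A → W → B → E → O: 25+4+27+30+24 = 110
O → A → E → W → B → O: 25+7+3+27+18 = 80
O → A → B → W → E → O: 25+23+27+3+24 = 102
O → E → W → A → B → O: 24+3+4+23+18 = 72
O → E → A → W → B → O: 24+7+4+27+18 = 80
The minimum is 72.
One optimal route: O → W → E → A → B → O (or its reverse).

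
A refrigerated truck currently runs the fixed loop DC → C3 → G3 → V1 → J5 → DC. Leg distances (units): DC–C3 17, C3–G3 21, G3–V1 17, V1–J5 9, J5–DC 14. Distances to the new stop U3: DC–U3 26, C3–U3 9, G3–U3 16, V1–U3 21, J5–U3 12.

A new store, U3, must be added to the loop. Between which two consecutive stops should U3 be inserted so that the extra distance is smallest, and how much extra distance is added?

Insertion cost between consecutive stops i–j is d(i,U3) + d(U3,j) − d(i,j):
  between DC and C3: 26 + 9 − 17 = 18
  between C3 and G3: 9 + 16 − 21 = 4
  between G3 and V1: 16 + 21 − 17 = 20
  between V1 and J5: 21 + 12 − 9 = 24
  between J5 and DC: 12 + 26 − 14 = 24
Cheapest insertion is between C3 and G3, adding 4.
New total = 78 + 4 = 82.

+4 — insert U3 between C3 and G3.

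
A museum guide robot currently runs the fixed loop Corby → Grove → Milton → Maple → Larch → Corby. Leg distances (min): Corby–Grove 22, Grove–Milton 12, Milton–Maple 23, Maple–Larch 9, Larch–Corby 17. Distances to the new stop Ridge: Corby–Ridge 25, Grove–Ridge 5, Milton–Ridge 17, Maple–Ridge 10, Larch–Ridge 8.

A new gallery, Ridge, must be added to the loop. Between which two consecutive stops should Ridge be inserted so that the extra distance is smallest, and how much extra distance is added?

Insertion cost between consecutive stops i–j is d(i,Ridge) + d(Ridge,j) − d(i,j):
  between Corby and Grove: 25 + 5 − 22 = 8
  between Grove and Milton: 5 + 17 − 12 = 10
  between Milton and Maple: 17 + 10 − 23 = 4
  between Maple and Larch: 10 + 8 − 9 = 9
  between Larch and Corby: 8 + 25 − 17 = 16
Cheapest insertion is between Milton and Maple, adding 4.
New total = 83 + 4 = 87.

+4 min — insert Ridge between Milton and Maple.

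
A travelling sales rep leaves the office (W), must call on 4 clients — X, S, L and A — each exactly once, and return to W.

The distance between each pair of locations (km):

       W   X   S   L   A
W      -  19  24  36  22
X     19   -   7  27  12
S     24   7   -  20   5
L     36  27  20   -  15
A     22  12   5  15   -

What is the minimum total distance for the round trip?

82 km — the shortest possible round trip.

W - X - S - L - A - W: 19+7+20+15+22 = 83
W - X - S - A - L - W: 19+7+5+15+36 = 82
W - X - L - S - A - W: 19+27+20+5+22 = 93
W - X - L - A - S - W: 19+27+15+5+24 = 90
W - X - A - S - L - W: 19+12+5+20+36 = 92
W - X - A - L - S - W: 19+12+15+20+24 = 90
W - S - X - L - A - W: 24+7+27+15+22 = 95
W - S - X - A - L - W: 24+7+12+15+36 = 94
W - S - L - X - A - W: 24+20+27+12+22 = 105
W - S - A - X - L - W: 24+5+12+27+36 = 104
W - L - X - S - A - W: 36+27+7+5+22 = 97
W - L - S - X - A - W: 36+20+7+12+22 = 97
The minimum is 82.
One optimal route: W → X → S → A → L → W (or its reverse).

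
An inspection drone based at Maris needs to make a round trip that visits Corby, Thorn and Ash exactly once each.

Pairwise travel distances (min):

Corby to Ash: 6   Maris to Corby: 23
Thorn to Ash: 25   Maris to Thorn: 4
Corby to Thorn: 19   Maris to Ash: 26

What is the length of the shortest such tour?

Minimum total distance: 55 min.

Maris → Corby → Thorn → Ash → Maris: 23+19+25+26 = 93
Maris → Corby → Ash → Thorn → Maris: 23+6+25+4 = 58
Maris → Thorn → Corby → Ash → Maris: 4+19+6+26 = 55
The minimum is 55.
One optimal route: Maris → Thorn → Corby → Ash → Maris (or its reverse).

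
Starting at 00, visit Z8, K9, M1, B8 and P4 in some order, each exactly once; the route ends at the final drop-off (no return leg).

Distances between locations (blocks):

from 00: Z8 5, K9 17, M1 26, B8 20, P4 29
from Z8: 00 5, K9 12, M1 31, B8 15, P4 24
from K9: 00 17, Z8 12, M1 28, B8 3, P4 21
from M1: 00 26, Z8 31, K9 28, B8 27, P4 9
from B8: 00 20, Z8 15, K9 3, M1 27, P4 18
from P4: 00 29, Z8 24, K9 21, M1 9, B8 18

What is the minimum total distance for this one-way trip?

Shortest open route: 47 blocks.

There are 5! = 120 possible orderings.
00 → Z8 → K9 → M1 → B8 → P4: 5+12+28+27+18 = 90
00 → Z8 → K9 → M1 → P4 → B8: 5+12+28+9+18 = 72
00 → Z8 → K9 → B8 → M1 → P4: 5+12+3+27+9 = 56
00 → Z8 → K9 → B8 → P4 → M1: 5+12+3+18+9 = 47
00 → Z8 → K9 → P4 → M1 → B8: 5+12+21+9+27 = 74
00 → Z8 → K9 → P4 → B8 → M1: 5+12+21+18+27 = 83
00 → Z8 → M1 → K9 → B8 → P4: 5+31+28+3+18 = 85
00 → Z8 → M1 → K9 → P4 → B8: 5+31+28+21+18 = 103
00 → Z8 → M1 → B8 → K9 → P4: 5+31+27+3+21 = 87
00 → Z8 → M1 → B8 → P4 → K9: 5+31+27+18+21 = 102
00 → Z8 → M1 → P4 → K9 → B8: 5+31+9+21+3 = 69
00 → Z8 → M1 → P4 → B8 → K9: 5+31+9+18+3 = 66
00 → Z8 → B8 → K9 → M1 → P4: 5+15+3+28+9 = 60
00 → Z8 → B8 → K9 → P4 → M1: 5+15+3+21+9 = 53
… (106 more)
The minimum is 47.
One shortest path: 00 → Z8 → K9 → B8 → P4 → M1.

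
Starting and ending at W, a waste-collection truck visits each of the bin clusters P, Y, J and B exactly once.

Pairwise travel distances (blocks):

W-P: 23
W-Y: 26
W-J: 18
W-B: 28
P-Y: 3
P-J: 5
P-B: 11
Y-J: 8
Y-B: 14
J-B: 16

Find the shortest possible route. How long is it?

Shortest round trip = 68 blocks.

W → P → Y → J → B → W: 23+3+8+16+28 = 78
W → P → Y → B → J → W: 23+3+14+16+18 = 74
W → P → J → Y → B → W: 23+5+8+14+28 = 78
W → P → J → B → Y → W: 23+5+16+14+26 = 84
W → P → B → Y → J → W: 23+11+14+8+18 = 74
W → P → B → J → Y → W: 23+11+16+8+26 = 84
W → Y → P → J → B → W: 26+3+5+16+28 = 78
W → Y → P → B → J → W: 26+3+11+16+18 = 74
W → Y → J → P → B → W: 26+8+5+11+28 = 78
W → Y → B → P → J → W: 26+14+11+5+18 = 74
W → J → P → Y → B → W: 18+5+3+14+28 = 68
W → J → Y → P → B → W: 18+8+3+11+28 = 68
The minimum is 68.
One optimal route: W → J → P → Y → B → W (or its reverse).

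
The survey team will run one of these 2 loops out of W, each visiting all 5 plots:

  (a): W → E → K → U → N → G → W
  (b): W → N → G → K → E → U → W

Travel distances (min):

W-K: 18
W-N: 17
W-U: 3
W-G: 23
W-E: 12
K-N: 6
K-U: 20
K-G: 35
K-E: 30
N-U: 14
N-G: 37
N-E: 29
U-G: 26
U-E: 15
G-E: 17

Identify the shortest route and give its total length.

136 min — (a) is the shortest.

(a): 12 + 30 + 20 + 14 + 37 + 23 = 136
(b): 17 + 37 + 35 + 30 + 15 + 3 = 137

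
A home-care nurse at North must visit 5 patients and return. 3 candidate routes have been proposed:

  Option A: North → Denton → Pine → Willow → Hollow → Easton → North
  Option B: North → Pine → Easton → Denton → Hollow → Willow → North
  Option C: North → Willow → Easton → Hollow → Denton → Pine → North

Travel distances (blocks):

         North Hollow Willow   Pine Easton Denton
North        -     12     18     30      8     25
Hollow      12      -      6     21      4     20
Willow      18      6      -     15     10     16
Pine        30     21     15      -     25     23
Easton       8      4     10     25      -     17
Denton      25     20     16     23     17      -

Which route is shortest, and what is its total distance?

81 blocks — Option A is the shortest.

Option A: 25 + 23 + 15 + 6 + 4 + 8 = 81
Option B: 30 + 25 + 17 + 20 + 6 + 18 = 116
Option C: 18 + 10 + 4 + 20 + 23 + 30 = 105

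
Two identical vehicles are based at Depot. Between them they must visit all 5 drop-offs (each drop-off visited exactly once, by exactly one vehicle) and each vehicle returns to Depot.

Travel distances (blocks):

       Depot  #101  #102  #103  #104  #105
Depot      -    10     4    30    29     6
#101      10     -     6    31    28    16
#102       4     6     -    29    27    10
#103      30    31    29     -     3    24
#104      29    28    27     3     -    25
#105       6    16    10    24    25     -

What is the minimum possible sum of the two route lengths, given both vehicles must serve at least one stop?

79 blocks — the smallest possible combined total.

There are 2^4 − 1 = 15 ways to divide the 5 stops into two non-empty groups. For each, the best each vehicle can do is its own shortest tour through its group:
  {#101} + {#102, #103, #104, #105}: 20 + 64 = 84
  {#102} + {#101, #103, #104, #105}: 8 + 71 = 79
  {#101, #102} + {#103, #104, #105}: 20 + 62 = 82
  {#103} + {#101, #102, #104, #105}: 60 + 69 = 129
  {#101, #103} + {#102, #104, #105}: 71 + 62 = 133
  {#102, #103} + {#101, #104, #105}: 63 + 69 = 132
  … (15 splits in total)
Best: vehicle 1 Depot → #102 → Depot = 8; vehicle 2 Depot → #101 → #104 → #103 → #105 → Depot = 71; combined 79.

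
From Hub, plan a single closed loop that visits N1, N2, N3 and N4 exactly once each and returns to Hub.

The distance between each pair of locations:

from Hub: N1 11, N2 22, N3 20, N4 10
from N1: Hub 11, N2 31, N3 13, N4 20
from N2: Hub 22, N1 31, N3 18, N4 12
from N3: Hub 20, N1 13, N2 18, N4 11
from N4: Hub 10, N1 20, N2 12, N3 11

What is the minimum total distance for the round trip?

Shortest round trip = 64.

With 4 stops there are 4!/2 = 12 distinct round trips (a route and its reverse cost the same).
Hub-N1-N2-N3-N4-Hub: 11+31+18+11+10 = 81
Hub-N1-N2-N4-N3-Hub: 11+31+12+11+20 = 85
Hub-N1-N3-N2-N4-Hub: 11+13+18+12+10 = 64
Hub-N1-N3-N4-N2-Hub: 11+13+11+12+22 = 69
Hub-N1-N4-N2-N3-Hub: 11+20+12+18+20 = 81
Hub-N1-N4-N3-N2-Hub: 11+20+11+18+22 = 82
Hub-N2-N1-N3-N4-Hub: 22+31+13+11+10 = 87
Hub-N2-N1-N4-N3-Hub: 22+31+20+11+20 = 104
Hub-N2-N3-N1-N4-Hub: 22+18+13+20+10 = 83
Hub-N2-N4-N1-N3-Hub: 22+12+20+13+20 = 87
Hub-N3-N1-N2-N4-Hub: 20+13+31+12+10 = 86
Hub-N3-N2-N1-N4-Hub: 20+18+31+20+10 = 99
The minimum is 64.
One optimal route: Hub → N1 → N3 → N2 → N4 → Hub (or its reverse).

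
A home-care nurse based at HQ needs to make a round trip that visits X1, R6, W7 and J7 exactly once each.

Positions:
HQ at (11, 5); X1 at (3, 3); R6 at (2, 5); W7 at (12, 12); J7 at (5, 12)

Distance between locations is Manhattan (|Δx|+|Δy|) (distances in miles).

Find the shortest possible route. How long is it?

38 miles — the shortest possible round trip.

HQ → X1 → R6 → W7 → J7 → HQ: 10+3+17+7+13 = 50
HQ → X1 → R6 → J7 → W7 → HQ: 10+3+10+7+8 = 38
HQ → X1 → W7 → R6 → J7 → HQ: 10+18+17+10+13 = 68
HQ → X1 → W7 → J7 → R6 → HQ: 10+18+7+10+9 = 54
HQ → X1 → J7 → R6 → W7 → HQ: 10+11+10+17+8 = 56
HQ → X1 → J7 → W7 → R6 → HQ: 10+11+7+17+9 = 54
HQ → R6 → X1 → W7 → J7 → HQ: 9+3+18+7+13 = 50
HQ → R6 → X1 → J7 → W7 → HQ: 9+3+11+7+8 = 38
HQ → R6 → W7 → X1 → J7 → HQ: 9+17+18+11+13 = 68
HQ → R6 → J7 → X1 → W7 → HQ: 9+10+11+18+8 = 56
HQ → W7 → X1 → R6 → J7 → HQ: 8+18+3+10+13 = 52
HQ → W7 → R6 → X1 → J7 → HQ: 8+17+3+11+13 = 52
The minimum is 38.
One optimal route: HQ → X1 → R6 → J7 → W7 → HQ (or its reverse).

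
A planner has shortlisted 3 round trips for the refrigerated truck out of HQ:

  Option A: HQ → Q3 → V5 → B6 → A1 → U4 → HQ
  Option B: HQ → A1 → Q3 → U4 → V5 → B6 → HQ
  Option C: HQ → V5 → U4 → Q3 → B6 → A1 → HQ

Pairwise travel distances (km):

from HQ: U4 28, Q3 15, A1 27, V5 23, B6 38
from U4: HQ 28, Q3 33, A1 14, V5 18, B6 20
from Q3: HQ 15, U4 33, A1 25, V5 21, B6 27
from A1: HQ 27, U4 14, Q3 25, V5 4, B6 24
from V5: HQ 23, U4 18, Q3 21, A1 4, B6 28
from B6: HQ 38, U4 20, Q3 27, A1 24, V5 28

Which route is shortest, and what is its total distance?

Shortest is Option A, total 130 km.

Option A: 15 + 21 + 28 + 24 + 14 + 28 = 130
Option B: 27 + 25 + 33 + 18 + 28 + 38 = 169
Option C: 23 + 18 + 33 + 27 + 24 + 27 = 152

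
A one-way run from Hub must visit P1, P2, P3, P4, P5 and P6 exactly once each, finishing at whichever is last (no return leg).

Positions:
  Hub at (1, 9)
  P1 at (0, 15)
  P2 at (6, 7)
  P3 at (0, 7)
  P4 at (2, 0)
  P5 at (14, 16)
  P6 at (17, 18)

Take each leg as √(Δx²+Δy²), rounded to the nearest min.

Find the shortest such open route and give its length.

There are 6! = 720 possible orderings.
Hub - P1 - P2 - P3 - P4 - P5 - P6: 6+10+6+7+20+4 = 53
Hub - P1 - P2 - P3 - P4 - P6 - P5: 6+10+6+7+23+4 = 56
Hub - P1 - P2 - P3 - P5 - P4 - P6: 6+10+6+17+20+23 = 82
Hub - P1 - P2 - P3 - P5 - P6 - P4: 6+10+6+17+4+23 = 66
Hub - P1 - P2 - P3 - P6 - P4 - P5: 6+10+6+20+23+20 = 85
Hub - P1 - P2 - P3 - P6 - P5 - P4: 6+10+6+20+4+20 = 66
Hub - P1 - P2 - P4 - P3 - P5 - P6: 6+10+8+7+17+4 = 52
Hub - P1 - P2 - P4 - P3 - P6 - P5: 6+10+8+7+20+4 = 55
… (712 more)
Hub - P1 - P3 - P4 - P2 - P5 - P6: 6+8+7+8+12+4 = 45  ← best
The minimum is 45.
One shortest path: Hub → P1 → P3 → P4 → P2 → P5 → P6.

45 min — the minimum one-way total.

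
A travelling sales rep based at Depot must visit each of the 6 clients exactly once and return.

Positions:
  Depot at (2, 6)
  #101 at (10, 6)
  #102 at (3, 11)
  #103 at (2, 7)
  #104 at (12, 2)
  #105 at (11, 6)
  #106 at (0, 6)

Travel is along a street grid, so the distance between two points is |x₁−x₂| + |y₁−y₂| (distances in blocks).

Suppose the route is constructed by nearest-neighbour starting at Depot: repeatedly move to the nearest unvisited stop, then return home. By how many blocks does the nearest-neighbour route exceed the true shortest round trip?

From Depot: #103=1, #106=2, #102=6, #101=8, #105=9, #104=14 → choose #103 (1).
From #103: #106=3, #102=5, #101=9, #105=10, #104=15 → choose #106 (3).
From #106: #102=8, #101=10, #105=11, #104=16 → choose #102 (8).
From #102: #101=12, #105=13, #104=18 → choose #101 (12).
From #101: #105=1, #104=6 → choose #105 (1).
From #105: #104=5 → choose #104 (5).
NN route Depot → #103 → #106 → #102 → #101 → #105 → #104 → Depot costs 44.
Optimal: Depot → #101 → #104 → #105 → #102 → #103 → #106 → Depot costs 42 (by enumerating all 360 distinct tours).
Excess = 44 − 42 = 2.

The nearest-neighbour route is 2 blocks longer than optimal.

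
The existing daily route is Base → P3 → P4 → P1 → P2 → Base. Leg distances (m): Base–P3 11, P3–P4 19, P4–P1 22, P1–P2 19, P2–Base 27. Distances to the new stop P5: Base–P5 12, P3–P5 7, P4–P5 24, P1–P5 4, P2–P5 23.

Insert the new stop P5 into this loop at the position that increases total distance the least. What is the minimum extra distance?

Insertion cost between consecutive stops i–j is d(i,P5) + d(P5,j) − d(i,j):
  between Base and P3: 12 + 7 − 11 = 8
  between P3 and P4: 7 + 24 − 19 = 12
  between P4 and P1: 24 + 4 − 22 = 6
  between P1 and P2: 4 + 23 − 19 = 8
  between P2 and Base: 23 + 12 − 27 = 8
Cheapest insertion is between P4 and P1, adding 6.
New total = 98 + 6 = 104.

Adding 6 m by placing P5 on the P4–P1 leg.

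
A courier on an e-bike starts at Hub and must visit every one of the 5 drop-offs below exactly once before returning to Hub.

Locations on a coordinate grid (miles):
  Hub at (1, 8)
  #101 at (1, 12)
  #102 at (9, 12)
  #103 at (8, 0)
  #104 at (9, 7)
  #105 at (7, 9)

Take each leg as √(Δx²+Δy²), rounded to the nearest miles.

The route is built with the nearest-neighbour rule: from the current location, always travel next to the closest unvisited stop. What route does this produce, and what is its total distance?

Total distance 42 miles via the nearest-neighbour route Hub → #101 → #105 → #104 → #102 → #103 → Hub.

At Hub the remaining stops are #101 4, #105 6, #104 8, #102 9, #103 11; go to #101.
At #101 the remaining stops are #105 7, #102 8, #104 9, #103 14; go to #105.
At #105 the remaining stops are #104 3, #102 4, #103 9; go to #104.
At #104 the remaining stops are #102 5, #103 7; go to #102.
At #102 the remaining stops are #103 12; go to #103.
Return #103→Hub: 11.
Total = 4 + 7 + 3 + 5 + 12 + 11 = 42.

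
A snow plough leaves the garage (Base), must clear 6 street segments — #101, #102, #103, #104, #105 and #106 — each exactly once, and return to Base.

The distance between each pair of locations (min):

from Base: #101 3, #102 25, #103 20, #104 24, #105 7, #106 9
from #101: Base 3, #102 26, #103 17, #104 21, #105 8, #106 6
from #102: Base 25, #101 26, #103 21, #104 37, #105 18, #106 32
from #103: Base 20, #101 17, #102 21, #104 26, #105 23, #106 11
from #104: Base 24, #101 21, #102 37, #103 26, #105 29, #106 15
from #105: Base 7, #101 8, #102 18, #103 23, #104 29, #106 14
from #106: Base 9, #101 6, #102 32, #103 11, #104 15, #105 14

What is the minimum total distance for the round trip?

Shortest round trip = 96 min.

There are 360 distinct closed tours to check (reversals are equivalent).
Base-#101-#102-#103-#104-#105-#106-Base: 3+26+21+26+29+14+9 = 128
Base-#101-#102-#103-#104-#106-#105-Base: 3+26+21+26+15+14+7 = 112
Base-#101-#102-#103-#105-#104-#106-Base: 3+26+21+23+29+15+9 = 126
Base-#101-#102-#103-#105-#106-#104-Base: 3+26+21+23+14+15+24 = 126
Base-#101-#102-#103-#106-#104-#105-Base: 3+26+21+11+15+29+7 = 112
Base-#101-#102-#103-#106-#105-#104-Base: 3+26+21+11+14+29+24 = 128
Base-#101-#102-#104-#103-#105-#106-Base: 3+26+37+26+23+14+9 = 138
Base-#101-#102-#104-#103-#106-#105-Base: 3+26+37+26+11+14+7 = 124
… (352 more)
Base-#101-#104-#106-#103-#102-#105-Base: 3+21+15+11+21+18+7 = 96  ← best
The minimum is 96.
One optimal route: Base → #101 → #104 → #106 → #103 → #102 → #105 → Base (or its reverse).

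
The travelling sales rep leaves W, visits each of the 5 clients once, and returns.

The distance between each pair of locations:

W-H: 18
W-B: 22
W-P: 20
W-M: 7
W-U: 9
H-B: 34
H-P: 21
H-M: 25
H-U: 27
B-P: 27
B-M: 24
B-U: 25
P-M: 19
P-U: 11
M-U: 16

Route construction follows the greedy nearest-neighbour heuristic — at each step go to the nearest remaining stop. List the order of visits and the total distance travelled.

From W: distances to unvisited — M=7, U=9, H=18, P=20, B=22. Nearest is M (7).
From M: distances to unvisited — U=16, P=19, B=24, H=25. Nearest is U (16).
From U: distances to unvisited — P=11, B=25, H=27. Nearest is P (11).
From P: distances to unvisited — H=21, B=27. Nearest is H (21).
From H: distances to unvisited — B=34. Nearest is B (34).
Return B→W: 22.
Total = 7 + 16 + 11 + 21 + 34 + 22 = 111.

Nearest-neighbour total = 111; route W → M → U → P → H → B → W.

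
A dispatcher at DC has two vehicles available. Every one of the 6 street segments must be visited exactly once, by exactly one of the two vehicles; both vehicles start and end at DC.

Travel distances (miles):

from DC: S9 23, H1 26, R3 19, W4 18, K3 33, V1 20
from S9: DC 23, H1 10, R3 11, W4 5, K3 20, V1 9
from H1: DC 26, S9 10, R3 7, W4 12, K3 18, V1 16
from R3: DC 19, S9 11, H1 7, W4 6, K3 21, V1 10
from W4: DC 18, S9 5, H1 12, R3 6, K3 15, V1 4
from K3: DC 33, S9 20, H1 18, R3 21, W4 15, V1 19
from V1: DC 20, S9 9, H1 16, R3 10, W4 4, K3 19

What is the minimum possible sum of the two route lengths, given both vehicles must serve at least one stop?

127 miles — the smallest possible combined total.

There are 2^5 − 1 = 31 ways to divide the 6 stops into two non-empty groups. For each, the best each vehicle can do is its own shortest tour through its group:
  {S9} + {H1, R3, W4, K3, V1}: 46 + 83 = 129
  {H1} + {S9, R3, W4, K3, V1}: 52 + 89 = 141
  {S9, H1} + {R3, W4, K3, V1}: 59 + 79 = 138
  {R3} + {S9, H1, W4, K3, V1}: 38 + 90 = 128
  {S9, R3} + {H1, W4, K3, V1}: 53 + 83 = 136
  {H1, R3} + {S9, W4, K3, V1}: 52 + 82 = 134
  … (31 splits in total)
  {S9, H1, R3, W4, K3} + {V1}: 87 + 40 = 127  ← best
Best: vehicle 1 DC → S9 → W4 → K3 → H1 → R3 → DC = 87; vehicle 2 DC → V1 → DC = 40; combined 127.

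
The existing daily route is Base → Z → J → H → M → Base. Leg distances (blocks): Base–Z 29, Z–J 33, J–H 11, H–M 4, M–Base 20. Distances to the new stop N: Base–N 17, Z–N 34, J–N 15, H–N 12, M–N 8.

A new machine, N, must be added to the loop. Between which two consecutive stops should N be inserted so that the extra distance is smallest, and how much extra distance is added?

Minimum extra distance: 5 blocks, inserting N between M and Base.

Insertion cost between consecutive stops i–j is d(i,N) + d(N,j) − d(i,j):
  between Base and Z: 17 + 34 − 29 = 22
  between Z and J: 34 + 15 − 33 = 16
  between J and H: 15 + 12 − 11 = 16
  between H and M: 12 + 8 − 4 = 16
  between M and Base: 8 + 17 − 20 = 5
Cheapest insertion is between M and Base, adding 5.
New total = 97 + 5 = 102.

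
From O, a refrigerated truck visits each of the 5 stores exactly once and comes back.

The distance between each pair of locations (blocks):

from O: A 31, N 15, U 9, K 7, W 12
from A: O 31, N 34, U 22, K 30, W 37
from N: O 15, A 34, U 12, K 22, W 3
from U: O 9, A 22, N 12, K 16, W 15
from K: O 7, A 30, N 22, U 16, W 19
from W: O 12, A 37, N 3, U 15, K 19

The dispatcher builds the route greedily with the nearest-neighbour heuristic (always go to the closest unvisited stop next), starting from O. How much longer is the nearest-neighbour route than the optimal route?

The nearest-neighbour route is 20 blocks longer than optimal.

From O: K=7, U=9, W=12, N=15, A=31 → choose K (7).
From K: U=16, W=19, N=22, A=30 → choose U (16).
From U: N=12, W=15, A=22 → choose N (12).
From N: W=3, A=34 → choose W (3).
From W: A=37 → choose A (37).
NN route O → K → U → N → W → A → O costs 106.
Optimal: O → K → A → U → N → W → O costs 86 (by enumerating all 60 distinct tours).
Excess = 106 − 86 = 20.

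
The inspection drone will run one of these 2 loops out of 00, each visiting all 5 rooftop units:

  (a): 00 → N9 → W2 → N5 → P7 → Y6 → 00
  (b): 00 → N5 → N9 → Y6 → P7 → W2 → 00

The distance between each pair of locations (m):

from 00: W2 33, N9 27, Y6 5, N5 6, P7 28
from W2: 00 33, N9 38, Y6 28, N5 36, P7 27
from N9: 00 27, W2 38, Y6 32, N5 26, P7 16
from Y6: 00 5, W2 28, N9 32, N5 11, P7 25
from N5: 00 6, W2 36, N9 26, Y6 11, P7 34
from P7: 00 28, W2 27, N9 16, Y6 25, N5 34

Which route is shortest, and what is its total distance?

(a): 27 + 38 + 36 + 34 + 25 + 5 = 165
(b): 6 + 26 + 32 + 25 + 27 + 33 = 149

149 m — (b) is the shortest.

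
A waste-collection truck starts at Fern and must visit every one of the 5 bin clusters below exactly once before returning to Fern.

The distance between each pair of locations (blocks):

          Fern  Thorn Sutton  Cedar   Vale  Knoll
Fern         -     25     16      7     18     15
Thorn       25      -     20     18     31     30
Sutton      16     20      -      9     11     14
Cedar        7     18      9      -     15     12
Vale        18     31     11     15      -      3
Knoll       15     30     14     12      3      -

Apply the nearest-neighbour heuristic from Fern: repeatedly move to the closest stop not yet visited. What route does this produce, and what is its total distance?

Total distance 85 blocks via the nearest-neighbour route Fern → Cedar → Sutton → Vale → Knoll → Thorn → Fern.

Fern → [Cedar:7 / Knoll:15 / Sutton:16 / Vale:18 / Thorn:25] → Cedar (7)
Cedar → [Sutton:9 / Knoll:12 / Vale:15 / Thorn:18] → Sutton (9)
Sutton → [Vale:11 / Knoll:14 / Thorn:20] → Vale (11)
Vale → [Knoll:3 / Thorn:31] → Knoll (3)
Knoll → [Thorn:30] → Thorn (30)
Return Thorn→Fern: 25.
Total = 7 + 9 + 11 + 3 + 30 + 25 = 85.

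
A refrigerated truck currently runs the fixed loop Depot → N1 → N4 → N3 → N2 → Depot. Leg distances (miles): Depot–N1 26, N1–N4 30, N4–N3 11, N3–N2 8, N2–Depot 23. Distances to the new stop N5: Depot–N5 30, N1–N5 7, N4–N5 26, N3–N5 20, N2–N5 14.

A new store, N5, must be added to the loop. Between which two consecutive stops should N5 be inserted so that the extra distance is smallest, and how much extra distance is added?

Adding 3 miles by placing N5 on the N1–N4 leg.

Insertion cost between consecutive stops i–j is d(i,N5) + d(N5,j) − d(i,j):
  between Depot and N1: 30 + 7 − 26 = 11
  between N1 and N4: 7 + 26 − 30 = 3
  between N4 and N3: 26 + 20 − 11 = 35
  between N3 and N2: 20 + 14 − 8 = 26
  between N2 and Depot: 14 + 30 − 23 = 21
Cheapest insertion is between N1 and N4, adding 3.
New total = 98 + 3 = 101.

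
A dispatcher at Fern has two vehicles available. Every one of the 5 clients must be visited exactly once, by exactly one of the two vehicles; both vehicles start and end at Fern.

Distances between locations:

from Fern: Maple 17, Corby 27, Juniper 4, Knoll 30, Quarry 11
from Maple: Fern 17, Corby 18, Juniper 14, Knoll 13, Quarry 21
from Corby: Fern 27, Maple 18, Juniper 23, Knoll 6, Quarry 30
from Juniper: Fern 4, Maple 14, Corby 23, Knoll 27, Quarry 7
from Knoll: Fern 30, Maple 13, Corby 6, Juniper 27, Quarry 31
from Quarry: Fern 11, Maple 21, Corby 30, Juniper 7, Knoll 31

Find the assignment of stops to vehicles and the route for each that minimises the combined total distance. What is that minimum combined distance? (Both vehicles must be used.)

85 — the smallest possible combined total.

Check every non-empty split of the stops between the two vehicles; for each half take its own optimal tour:
  {Maple} + {Corby, Juniper, Knoll, Quarry}: 34 + 75 = 109
  {Corby} + {Maple, Juniper, Knoll, Quarry}: 54 + 72 = 126
  {Maple, Corby} + {Juniper, Knoll, Quarry}: 62 + 72 = 134
  {Juniper} + {Maple, Corby, Knoll, Quarry}: 8 + 77 = 85
  {Maple, Juniper} + {Corby, Knoll, Quarry}: 35 + 75 = 110
  {Corby, Juniper} + {Maple, Knoll, Quarry}: 54 + 72 = 126
  … (15 splits in total)
Best: vehicle 1 Fern → Juniper → Fern = 8; vehicle 2 Fern → Maple → Knoll → Corby → Quarry → Fern = 77; combined 85.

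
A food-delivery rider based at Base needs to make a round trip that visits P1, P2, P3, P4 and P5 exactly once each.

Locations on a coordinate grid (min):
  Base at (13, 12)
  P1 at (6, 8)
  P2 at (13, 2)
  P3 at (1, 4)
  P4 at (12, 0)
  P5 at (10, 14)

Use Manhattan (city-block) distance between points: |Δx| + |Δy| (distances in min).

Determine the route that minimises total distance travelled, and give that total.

With 5 stops there are 5!/2 = 60 distinct round trips (a route and its reverse cost the same).
Base - P1 - P2 - P3 - P4 - P5 - Base: 11+13+14+15+16+5 = 74
Base - P1 - P2 - P3 - P5 - P4 - Base: 11+13+14+19+16+13 = 86
Base - P1 - P2 - P4 - P3 - P5 - Base: 11+13+3+15+19+5 = 66
Base - P1 - P2 - P4 - P5 - P3 - Base: 11+13+3+16+19+20 = 82
Base - P1 - P2 - P5 - P3 - P4 - Base: 11+13+15+19+15+13 = 86
Base - P1 - P2 - P5 - P4 - P3 - Base: 11+13+15+16+15+20 = 90
Base - P1 - P3 - P2 - P4 - P5 - Base: 11+9+14+3+16+5 = 58
Base - P1 - P3 - P2 - P5 - P4 - Base: 11+9+14+15+16+13 = 78
Base - P1 - P3 - P4 - P2 - P5 - Base: 11+9+15+3+15+5 = 58
Base - P1 - P3 - P4 - P5 - P2 - Base: 11+9+15+16+15+10 = 76
Base - P1 - P3 - P5 - P2 - P4 - Base: 11+9+19+15+3+13 = 70
Base - P1 - P3 - P5 - P4 - P2 - Base: 11+9+19+16+3+10 = 68
Base - P1 - P4 - P2 - P3 - P5 - Base: 11+14+3+14+19+5 = 66
Base - P1 - P4 - P2 - P5 - P3 - Base: 11+14+3+15+19+20 = 82
… (46 more)
Base - P2 - P4 - P3 - P1 - P5 - Base: 10+3+15+9+10+5 = 52  ← best
The minimum is 52.
One optimal route: Base → P2 → P4 → P3 → P1 → P5 → Base (or its reverse).

Minimum total distance: 52 min.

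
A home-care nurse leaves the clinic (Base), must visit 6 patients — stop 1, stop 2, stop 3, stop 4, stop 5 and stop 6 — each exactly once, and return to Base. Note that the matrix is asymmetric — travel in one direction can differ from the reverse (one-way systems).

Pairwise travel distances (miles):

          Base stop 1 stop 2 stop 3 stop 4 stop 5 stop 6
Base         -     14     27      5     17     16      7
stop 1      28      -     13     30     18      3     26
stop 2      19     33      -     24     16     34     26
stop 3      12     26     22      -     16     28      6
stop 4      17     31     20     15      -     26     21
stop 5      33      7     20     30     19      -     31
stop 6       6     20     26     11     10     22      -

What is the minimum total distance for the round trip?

Base - stop 1 - stop 2 - stop 3 - stop 4 - stop 5 - stop 6 - Base: 14+13+24+16+26+31+6 = 130
Base - stop 1 - stop 2 - stop 3 - stop 4 - stop 6 - stop 5 - Base: 14+13+24+16+21+22+33 = 143
Base - stop 1 - stop 2 - stop 3 - stop 5 - stop 4 - stop 6 - Base: 14+13+24+28+19+21+6 = 125
Base - stop 1 - stop 2 - stop 3 - stop 5 - stop 6 - stop 4 - Base: 14+13+24+28+31+10+17 = 137
Base - stop 1 - stop 2 - stop 3 - stop 6 - stop 4 - stop 5 - Base: 14+13+24+6+10+26+33 = 126
Base - stop 1 - stop 2 - stop 3 - stop 6 - stop 5 - stop 4 - Base: 14+13+24+6+22+19+17 = 115
Base - stop 1 - stop 2 - stop 4 - stop 3 - stop 5 - stop 6 - Base: 14+13+16+15+28+31+6 = 123
Base - stop 1 - stop 2 - stop 4 - stop 3 - stop 6 - stop 5 - Base: 14+13+16+15+6+22+33 = 119
… (712 more)
Base - stop 5 - stop 1 - stop 2 - stop 4 - stop 3 - stop 6 - Base: 16+7+13+16+15+6+6 = 79  ← best
The minimum is 79.
One optimal route: Base → stop 5 → stop 1 → stop 2 → stop 4 → stop 3 → stop 6 → Base.

Shortest round trip = 79 miles.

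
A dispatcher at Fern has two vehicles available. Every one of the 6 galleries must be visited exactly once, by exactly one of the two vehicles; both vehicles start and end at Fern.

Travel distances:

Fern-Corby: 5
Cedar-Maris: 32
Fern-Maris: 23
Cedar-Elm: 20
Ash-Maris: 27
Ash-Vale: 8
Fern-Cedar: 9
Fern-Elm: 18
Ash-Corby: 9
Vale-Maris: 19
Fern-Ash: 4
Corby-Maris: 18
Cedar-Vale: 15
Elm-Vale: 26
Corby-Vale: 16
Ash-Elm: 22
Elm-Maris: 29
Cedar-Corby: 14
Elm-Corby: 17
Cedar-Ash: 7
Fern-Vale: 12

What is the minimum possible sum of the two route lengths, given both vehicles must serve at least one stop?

99 — the smallest possible combined total.

Check every non-empty split of the stops between the two vehicles; for each half take its own optimal tour:
  {Cedar} + {Ash, Elm, Corby, Vale, Maris}: 18 + 82 = 100
  {Ash} + {Cedar, Elm, Corby, Vale, Maris}: 8 + 94 = 102
  {Cedar, Ash} + {Elm, Corby, Vale, Maris}: 20 + 82 = 102
  {Elm} + {Cedar, Ash, Corby, Vale, Maris}: 36 + 66 = 102
  {Cedar, Elm} + {Ash, Corby, Vale, Maris}: 47 + 54 = 101
  {Ash, Elm} + {Cedar, Corby, Vale, Maris}: 44 + 66 = 110
  … (31 splits in total)
  {Corby} + {Cedar, Ash, Elm, Vale, Maris}: 10 + 89 = 99  ← best
Best: vehicle 1 Fern → Corby → Fern = 10; vehicle 2 Fern → Cedar → Elm → Maris → Vale → Ash → Fern = 89; combined 99.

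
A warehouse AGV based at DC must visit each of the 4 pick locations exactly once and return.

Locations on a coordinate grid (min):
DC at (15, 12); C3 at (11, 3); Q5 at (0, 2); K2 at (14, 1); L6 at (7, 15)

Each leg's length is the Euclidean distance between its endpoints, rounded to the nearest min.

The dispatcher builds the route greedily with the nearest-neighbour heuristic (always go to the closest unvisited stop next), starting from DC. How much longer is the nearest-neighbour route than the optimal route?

The nearest-neighbour route is 8 min longer than optimal.

From DC: L6=9, C3=10, K2=11, Q5=18 → choose L6 (9).
From L6: C3=13, Q5=15, K2=16 → choose C3 (13).
From C3: K2=4, Q5=11 → choose K2 (4).
From K2: Q5=14 → choose Q5 (14).
NN route DC → L6 → C3 → K2 → Q5 → DC costs 58.
Optimal: DC → K2 → C3 → Q5 → L6 → DC costs 50 (by enumerating all 12 distinct tours).
Excess = 58 − 50 = 8.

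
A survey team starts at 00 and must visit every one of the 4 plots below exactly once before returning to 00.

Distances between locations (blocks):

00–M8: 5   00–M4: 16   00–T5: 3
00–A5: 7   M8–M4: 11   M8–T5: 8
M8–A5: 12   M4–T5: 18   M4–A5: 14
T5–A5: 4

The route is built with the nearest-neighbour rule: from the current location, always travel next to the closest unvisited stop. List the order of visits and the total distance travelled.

Total distance 46 blocks via the nearest-neighbour route 00 → T5 → A5 → M8 → M4 → 00.

00 → [T5:3 / M8:5 / A5:7 / M4:16] → T5 (3)
T5 → [A5:4 / M8:8 / M4:18] → A5 (4)
A5 → [M8:12 / M4:14] → M8 (12)
M8 → [M4:11] → M4 (11)
Return M4→00: 16.
Total = 3 + 4 + 12 + 11 + 16 = 46.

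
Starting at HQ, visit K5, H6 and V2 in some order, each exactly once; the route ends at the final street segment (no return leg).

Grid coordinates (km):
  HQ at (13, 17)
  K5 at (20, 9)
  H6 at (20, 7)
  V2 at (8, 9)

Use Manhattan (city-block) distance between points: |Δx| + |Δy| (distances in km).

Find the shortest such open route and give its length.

Shortest open route: 27 km.

There are 3! = 6 possible orderings.
HQ - K5 - H6 - V2: 15+2+14 = 31
HQ - K5 - V2 - H6: 15+12+14 = 41
HQ - H6 - K5 - V2: 17+2+12 = 31
HQ - H6 - V2 - K5: 17+14+12 = 43
HQ - V2 - K5 - H6: 13+12+2 = 27
HQ - V2 - H6 - K5: 13+14+2 = 29
The minimum is 27.
One shortest path: HQ → V2 → K5 → H6.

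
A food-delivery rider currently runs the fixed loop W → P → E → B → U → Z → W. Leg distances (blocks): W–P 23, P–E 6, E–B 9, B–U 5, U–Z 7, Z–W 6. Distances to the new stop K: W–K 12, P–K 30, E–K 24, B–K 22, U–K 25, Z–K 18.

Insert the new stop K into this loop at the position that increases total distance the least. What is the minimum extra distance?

+19 blocks — insert K between W and P.

Insertion cost between consecutive stops i–j is d(i,K) + d(K,j) − d(i,j):
  between W and P: 12 + 30 − 23 = 19
  between P and E: 30 + 24 − 6 = 48
  between E and B: 24 + 22 − 9 = 37
  between B and U: 22 + 25 − 5 = 42
  between U and Z: 25 + 18 − 7 = 36
  between Z and W: 18 + 12 − 6 = 24
Cheapest insertion is between W and P, adding 19.
New total = 56 + 19 = 75.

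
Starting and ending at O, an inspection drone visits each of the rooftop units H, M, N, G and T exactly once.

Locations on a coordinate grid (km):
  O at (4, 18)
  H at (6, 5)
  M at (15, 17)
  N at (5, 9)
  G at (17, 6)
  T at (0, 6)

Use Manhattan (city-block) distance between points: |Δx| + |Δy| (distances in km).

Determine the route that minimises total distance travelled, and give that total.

62 km — the shortest possible round trip.

O - H - M - N - G - T - O: 15+21+18+15+17+16 = 102
O - H - M - N - T - G - O: 15+21+18+8+17+25 = 104
O - H - M - G - N - T - O: 15+21+13+15+8+16 = 88
O - H - M - G - T - N - O: 15+21+13+17+8+10 = 84
O - H - M - T - N - G - O: 15+21+26+8+15+25 = 110
O - H - M - T - G - N - O: 15+21+26+17+15+10 = 104
O - H - N - M - G - T - O: 15+5+18+13+17+16 = 84
O - H - N - M - T - G - O: 15+5+18+26+17+25 = 106
O - H - N - G - M - T - O: 15+5+15+13+26+16 = 90
O - H - N - G - T - M - O: 15+5+15+17+26+12 = 90
O - H - N - T - M - G - O: 15+5+8+26+13+25 = 92
O - H - N - T - G - M - O: 15+5+8+17+13+12 = 70
O - H - G - M - N - T - O: 15+12+13+18+8+16 = 82
O - H - G - M - T - N - O: 15+12+13+26+8+10 = 84
… (46 more)
O - M - G - H - T - N - O: 12+13+12+7+8+10 = 62  ← best
The minimum is 62.
One optimal route: O → M → G → H → T → N → O (or its reverse).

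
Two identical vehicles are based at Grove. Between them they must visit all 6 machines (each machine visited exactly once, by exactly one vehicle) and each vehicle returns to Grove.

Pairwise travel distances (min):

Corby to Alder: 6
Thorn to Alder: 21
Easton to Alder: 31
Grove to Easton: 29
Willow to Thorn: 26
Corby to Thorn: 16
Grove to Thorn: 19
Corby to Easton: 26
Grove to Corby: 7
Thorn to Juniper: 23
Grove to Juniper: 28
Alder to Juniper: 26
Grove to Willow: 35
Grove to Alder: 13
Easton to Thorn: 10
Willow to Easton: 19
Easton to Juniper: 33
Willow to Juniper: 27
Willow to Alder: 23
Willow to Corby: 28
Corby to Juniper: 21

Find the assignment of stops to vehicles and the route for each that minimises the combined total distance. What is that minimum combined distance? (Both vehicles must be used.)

128 min — the smallest possible combined total.

Check every non-empty split of the stops between the two vehicles; for each half take its own optimal tour:
  {Willow} + {Corby, Easton, Thorn, Alder, Juniper}: 70 + 101 = 171
  {Corby} + {Willow, Easton, Thorn, Alder, Juniper}: 14 + 114 = 128
  {Willow, Corby} + {Easton, Thorn, Alder, Juniper}: 70 + 101 = 171
  {Easton} + {Willow, Corby, Thorn, Alder, Juniper}: 58 + 105 = 163
  {Willow, Easton} + {Corby, Thorn, Alder, Juniper}: 83 + 81 = 164
  {Corby, Easton} + {Willow, Thorn, Alder, Juniper}: 62 + 105 = 167
  … (31 splits in total)
Best: vehicle 1 Grove → Corby → Grove = 14; vehicle 2 Grove → Thorn → Easton → Willow → Juniper → Alder → Grove = 114; combined 128.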